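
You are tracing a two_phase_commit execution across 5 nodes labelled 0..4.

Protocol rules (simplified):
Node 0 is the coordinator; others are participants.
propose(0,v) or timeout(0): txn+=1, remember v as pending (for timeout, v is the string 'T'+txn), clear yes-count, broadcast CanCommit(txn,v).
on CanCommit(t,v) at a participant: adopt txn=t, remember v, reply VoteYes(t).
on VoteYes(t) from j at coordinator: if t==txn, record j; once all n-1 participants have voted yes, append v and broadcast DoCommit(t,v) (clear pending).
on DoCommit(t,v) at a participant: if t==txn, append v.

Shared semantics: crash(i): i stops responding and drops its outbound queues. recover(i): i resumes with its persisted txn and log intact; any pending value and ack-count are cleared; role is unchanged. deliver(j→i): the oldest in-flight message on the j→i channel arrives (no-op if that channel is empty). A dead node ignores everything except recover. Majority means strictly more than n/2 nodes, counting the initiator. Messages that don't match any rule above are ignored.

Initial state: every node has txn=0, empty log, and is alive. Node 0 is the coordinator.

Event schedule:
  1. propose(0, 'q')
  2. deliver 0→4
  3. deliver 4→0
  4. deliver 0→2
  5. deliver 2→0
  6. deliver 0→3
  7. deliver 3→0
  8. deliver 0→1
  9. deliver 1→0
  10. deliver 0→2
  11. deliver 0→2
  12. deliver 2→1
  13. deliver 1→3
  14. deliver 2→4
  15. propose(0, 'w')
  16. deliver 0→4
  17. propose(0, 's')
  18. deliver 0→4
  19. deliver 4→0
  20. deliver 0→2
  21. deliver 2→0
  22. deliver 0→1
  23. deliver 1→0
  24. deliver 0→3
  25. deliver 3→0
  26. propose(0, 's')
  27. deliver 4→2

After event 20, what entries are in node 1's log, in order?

empty

e1 propose(0,'q'): 0[coor,t=1,-]
e2 deliver 0→4: 4[part,t=1,-]
e3 deliver 4→0: ·
e4 deliver 0→2: 2[part,t=1,-]
e5 deliver 2→0: ·
e6 deliver 0→3: 3[part,t=1,-]
e7 deliver 3→0: ·
e8 deliver 0→1: 1[part,t=1,-]
e9 deliver 1→0: 0[coor,t=1,q]
e10 deliver 0→2: 2[part,t=1,q]
e11 deliver 0→2: ·
e12 deliver 2→1: ·
e13 deliver 1→3: ·
e14 deliver 2→4: ·
e15 propose(0,'w'): 0[coor,t=2,q]
e16 deliver 0→4: 4[part,t=1,q]
e17 propose(0,'s'): 0[coor,t=3,q]
e18 deliver 0→4: 4[part,t=2,q]
e19 deliver 4→0: ·
e20 deliver 0→2: 2[part,t=2,q]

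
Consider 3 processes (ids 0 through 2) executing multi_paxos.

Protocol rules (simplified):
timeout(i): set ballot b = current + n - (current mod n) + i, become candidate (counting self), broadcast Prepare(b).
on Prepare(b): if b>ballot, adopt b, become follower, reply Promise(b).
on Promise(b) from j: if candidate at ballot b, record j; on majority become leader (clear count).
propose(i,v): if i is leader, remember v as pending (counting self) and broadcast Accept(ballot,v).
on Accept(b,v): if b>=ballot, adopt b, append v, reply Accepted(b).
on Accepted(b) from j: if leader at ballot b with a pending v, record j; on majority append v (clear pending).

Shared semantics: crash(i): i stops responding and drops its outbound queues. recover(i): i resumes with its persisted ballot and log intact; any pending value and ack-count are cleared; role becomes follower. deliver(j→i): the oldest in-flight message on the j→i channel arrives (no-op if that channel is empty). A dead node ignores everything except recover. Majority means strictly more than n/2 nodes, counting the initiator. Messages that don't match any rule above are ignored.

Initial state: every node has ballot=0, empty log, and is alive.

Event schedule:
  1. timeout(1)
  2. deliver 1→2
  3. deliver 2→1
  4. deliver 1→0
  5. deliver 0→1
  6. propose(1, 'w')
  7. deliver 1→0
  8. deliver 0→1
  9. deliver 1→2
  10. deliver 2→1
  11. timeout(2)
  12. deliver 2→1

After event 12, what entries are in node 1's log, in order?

1. timeout(1):  <1:cand b4 ->
2. deliver 1→2:  <2:foll b4 ->
3. deliver 2→1:  <1:lead b4 ->
4. deliver 1→0:  <0:foll b4 ->
5. deliver 0→1:  nop
6. propose(1,'w'):  nop
7. deliver 1→0:  <0:foll b4 w>
8. deliver 0→1:  <1:lead b4 w>
9. deliver 1→2:  <2:foll b4 w>
10. deliver 2→1:  nop
11. timeout(2):  <2:cand b8 w>
12. deliver 2→1:  <1:foll b8 w>

w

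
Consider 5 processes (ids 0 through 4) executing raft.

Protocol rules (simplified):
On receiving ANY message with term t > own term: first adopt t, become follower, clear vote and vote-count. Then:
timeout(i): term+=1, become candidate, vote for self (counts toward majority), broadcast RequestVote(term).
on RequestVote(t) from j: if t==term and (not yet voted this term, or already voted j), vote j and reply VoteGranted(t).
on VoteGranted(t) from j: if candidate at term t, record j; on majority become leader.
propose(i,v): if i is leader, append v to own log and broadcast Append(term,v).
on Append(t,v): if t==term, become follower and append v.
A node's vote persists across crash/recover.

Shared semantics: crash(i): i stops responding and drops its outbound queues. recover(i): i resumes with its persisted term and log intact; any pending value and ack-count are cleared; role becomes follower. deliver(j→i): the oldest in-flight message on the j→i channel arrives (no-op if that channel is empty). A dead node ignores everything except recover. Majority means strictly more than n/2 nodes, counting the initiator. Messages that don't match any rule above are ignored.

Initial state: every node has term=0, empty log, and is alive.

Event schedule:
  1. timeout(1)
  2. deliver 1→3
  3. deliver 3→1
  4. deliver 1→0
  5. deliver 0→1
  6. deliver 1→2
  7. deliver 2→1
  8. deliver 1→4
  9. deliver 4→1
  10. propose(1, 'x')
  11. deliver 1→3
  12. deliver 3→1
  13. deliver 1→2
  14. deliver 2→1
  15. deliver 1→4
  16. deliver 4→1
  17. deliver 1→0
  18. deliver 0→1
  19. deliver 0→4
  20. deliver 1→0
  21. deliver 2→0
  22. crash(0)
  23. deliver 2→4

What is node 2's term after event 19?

e1 timeout(1): 1[cand,t=1,-]
e2 deliver 1→3: 3[foll,t=1,-]
e3 deliver 3→1: ·
e4 deliver 1→0: 0[foll,t=1,-]
e5 deliver 0→1: 1[lead,t=1,-]
e6 deliver 1→2: 2[foll,t=1,-]
e7 deliver 2→1: ·
e8 deliver 1→4: 4[foll,t=1,-]
e9 deliver 4→1: ·
e10 propose(1,'x'): 1[lead,t=1,x]
e11 deliver 1→3: 3[foll,t=1,x]
e12 deliver 3→1: ·
e13 deliver 1→2: 2[foll,t=1,x]
e14 deliver 2→1: ·
e15 deliver 1→4: 4[foll,t=1,x]
e16 deliver 4→1: ·
e17 deliver 1→0: 0[foll,t=1,x]
e18 deliver 0→1: ·
e19 deliver 0→4: ·

1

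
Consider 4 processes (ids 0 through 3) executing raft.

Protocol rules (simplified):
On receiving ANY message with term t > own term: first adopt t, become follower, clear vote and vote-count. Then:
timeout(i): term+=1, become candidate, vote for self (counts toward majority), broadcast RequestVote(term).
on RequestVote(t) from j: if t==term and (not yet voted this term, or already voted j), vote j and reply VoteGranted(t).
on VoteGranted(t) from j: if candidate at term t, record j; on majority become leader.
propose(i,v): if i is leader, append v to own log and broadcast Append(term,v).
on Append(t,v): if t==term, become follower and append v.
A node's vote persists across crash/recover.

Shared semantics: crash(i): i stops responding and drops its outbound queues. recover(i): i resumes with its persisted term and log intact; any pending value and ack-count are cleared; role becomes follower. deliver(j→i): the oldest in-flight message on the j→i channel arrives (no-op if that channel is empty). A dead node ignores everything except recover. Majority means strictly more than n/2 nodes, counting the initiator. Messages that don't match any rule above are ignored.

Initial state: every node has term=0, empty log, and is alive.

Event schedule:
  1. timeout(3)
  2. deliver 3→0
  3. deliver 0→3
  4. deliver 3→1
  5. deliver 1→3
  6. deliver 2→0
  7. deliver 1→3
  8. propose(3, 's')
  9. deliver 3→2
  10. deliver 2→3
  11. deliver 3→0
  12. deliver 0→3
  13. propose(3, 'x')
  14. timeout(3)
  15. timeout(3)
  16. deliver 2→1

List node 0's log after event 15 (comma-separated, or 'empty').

after 1 — timeout(3): n3:cand/t1/[-]
after 2 — deliver 3→0: n0:foll/t1/[-]
after 3 — deliver 0→3: ·
after 4 — deliver 3→1: n1:foll/t1/[-]
after 5 — deliver 1→3: n3:lead/t1/[-]
after 6 — deliver 2→0: ·
after 7 — deliver 1→3: ·
after 8 — propose(3,'s'): n3:lead/t1/[s]
after 9 — deliver 3→2: n2:foll/t1/[-]
after 10 — deliver 2→3: ·
after 11 — deliver 3→0: n0:foll/t1/[s]
after 12 — deliver 0→3: ·
after 13 — propose(3,'x'): n3:lead/t1/[s,x]
after 14 — timeout(3): n3:cand/t2/[s,x]
after 15 — timeout(3): n3:cand/t3/[s,x]

s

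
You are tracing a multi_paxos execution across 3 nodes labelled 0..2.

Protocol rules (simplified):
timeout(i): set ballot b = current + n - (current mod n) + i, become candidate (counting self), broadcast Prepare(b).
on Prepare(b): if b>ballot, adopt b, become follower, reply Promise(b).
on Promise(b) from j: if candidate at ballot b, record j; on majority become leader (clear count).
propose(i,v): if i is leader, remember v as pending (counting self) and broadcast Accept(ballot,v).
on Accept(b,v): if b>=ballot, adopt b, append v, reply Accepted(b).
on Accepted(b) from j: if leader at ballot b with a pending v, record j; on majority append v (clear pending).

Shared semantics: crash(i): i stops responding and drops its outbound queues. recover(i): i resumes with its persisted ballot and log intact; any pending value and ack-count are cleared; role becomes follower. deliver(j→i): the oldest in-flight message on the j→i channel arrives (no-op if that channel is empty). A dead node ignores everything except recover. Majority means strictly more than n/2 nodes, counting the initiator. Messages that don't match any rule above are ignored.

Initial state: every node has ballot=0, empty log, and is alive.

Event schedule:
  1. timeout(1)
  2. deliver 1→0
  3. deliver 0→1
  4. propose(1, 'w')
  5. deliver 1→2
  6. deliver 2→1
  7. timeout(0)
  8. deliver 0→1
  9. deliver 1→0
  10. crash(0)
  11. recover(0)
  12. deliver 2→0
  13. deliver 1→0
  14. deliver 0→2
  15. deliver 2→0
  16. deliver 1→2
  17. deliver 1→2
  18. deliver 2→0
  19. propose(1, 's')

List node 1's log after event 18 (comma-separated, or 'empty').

empty

step 1 timeout(1): 1={cand,b=4,log=-}
step 2 deliver 1→0: 0={foll,b=4,log=-}
step 3 deliver 0→1: 1={lead,b=4,log=-}
step 4 propose(1,'w'): —
step 5 deliver 1→2: 2={foll,b=4,log=-}
step 6 deliver 2→1: —
step 7 timeout(0): 0={cand,b=6,log=-}
step 8 deliver 0→1: 1={foll,b=6,log=-}
step 9 deliver 1→0: —
step 10 crash(0): 0={✗cand,b=6,log=-}
step 11 recover(0): 0={foll,b=6,log=-}
step 12 deliver 2→0: —
step 13 deliver 1→0: —
step 14 deliver 0→2: —
step 15 deliver 2→0: —
step 16 deliver 1→2: 2={foll,b=4,log=w}
step 17 deliver 1→2: —
step 18 deliver 2→0: —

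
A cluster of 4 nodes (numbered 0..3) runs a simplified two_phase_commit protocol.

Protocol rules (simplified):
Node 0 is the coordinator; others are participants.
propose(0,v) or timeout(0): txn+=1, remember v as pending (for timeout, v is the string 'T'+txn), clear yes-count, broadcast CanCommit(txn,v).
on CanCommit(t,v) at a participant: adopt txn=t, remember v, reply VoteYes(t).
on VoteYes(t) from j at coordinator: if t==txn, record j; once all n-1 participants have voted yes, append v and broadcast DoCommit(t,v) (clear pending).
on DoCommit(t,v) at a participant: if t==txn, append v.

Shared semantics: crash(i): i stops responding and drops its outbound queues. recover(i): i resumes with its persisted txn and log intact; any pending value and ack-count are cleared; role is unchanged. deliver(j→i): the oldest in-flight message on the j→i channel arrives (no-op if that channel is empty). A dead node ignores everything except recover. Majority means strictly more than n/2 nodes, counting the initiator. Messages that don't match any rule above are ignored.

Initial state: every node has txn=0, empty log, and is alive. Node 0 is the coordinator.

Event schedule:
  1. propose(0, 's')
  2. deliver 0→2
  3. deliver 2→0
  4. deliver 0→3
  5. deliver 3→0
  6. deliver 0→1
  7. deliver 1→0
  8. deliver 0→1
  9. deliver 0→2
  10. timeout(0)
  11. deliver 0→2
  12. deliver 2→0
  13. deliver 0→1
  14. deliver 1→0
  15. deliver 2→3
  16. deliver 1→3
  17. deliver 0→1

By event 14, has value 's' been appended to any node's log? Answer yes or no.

yes

after 1 — propose(0,'s'): n0:coor/t1/[-]
after 2 — deliver 0→2: n2:part/t1/[-]
after 3 — deliver 2→0: ·
after 4 — deliver 0→3: n3:part/t1/[-]
after 5 — deliver 3→0: ·
after 6 — deliver 0→1: n1:part/t1/[-]
after 7 — deliver 1→0: n0:coor/t1/[s]
after 8 — deliver 0→1: n1:part/t1/[s]
after 9 — deliver 0→2: n2:part/t1/[s]
after 10 — timeout(0): n0:coor/t2/[s]
after 11 — deliver 0→2: n2:part/t2/[s]
after 12 — deliver 2→0: ·
after 13 — deliver 0→1: n1:part/t2/[s]
after 14 — deliver 1→0: ·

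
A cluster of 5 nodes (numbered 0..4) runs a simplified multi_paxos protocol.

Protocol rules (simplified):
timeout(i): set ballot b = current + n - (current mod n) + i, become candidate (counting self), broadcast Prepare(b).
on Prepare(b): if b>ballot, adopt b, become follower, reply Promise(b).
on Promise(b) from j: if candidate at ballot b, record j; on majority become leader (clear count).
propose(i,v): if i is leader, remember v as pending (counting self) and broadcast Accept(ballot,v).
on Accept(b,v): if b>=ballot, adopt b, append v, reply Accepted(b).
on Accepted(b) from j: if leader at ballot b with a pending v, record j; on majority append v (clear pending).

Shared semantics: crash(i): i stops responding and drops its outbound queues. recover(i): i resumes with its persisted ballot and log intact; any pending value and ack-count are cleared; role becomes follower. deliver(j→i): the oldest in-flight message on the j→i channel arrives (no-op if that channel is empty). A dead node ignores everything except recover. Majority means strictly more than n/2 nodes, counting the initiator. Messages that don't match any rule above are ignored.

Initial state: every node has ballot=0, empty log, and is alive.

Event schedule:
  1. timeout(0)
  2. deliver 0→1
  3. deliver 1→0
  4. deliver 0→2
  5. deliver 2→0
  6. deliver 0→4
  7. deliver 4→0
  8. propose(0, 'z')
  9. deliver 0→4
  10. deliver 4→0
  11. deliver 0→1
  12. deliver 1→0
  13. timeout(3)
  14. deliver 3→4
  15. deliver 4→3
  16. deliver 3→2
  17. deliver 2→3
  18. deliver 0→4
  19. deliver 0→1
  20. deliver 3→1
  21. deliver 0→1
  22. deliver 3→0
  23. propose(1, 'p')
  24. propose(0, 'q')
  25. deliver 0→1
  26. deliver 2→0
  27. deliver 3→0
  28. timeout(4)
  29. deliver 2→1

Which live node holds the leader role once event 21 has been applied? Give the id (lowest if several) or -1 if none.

0

e1 timeout(0): 0[cand,b=5,-]
e2 deliver 0→1: 1[foll,b=5,-]
e3 deliver 1→0: ·
e4 deliver 0→2: 2[foll,b=5,-]
e5 deliver 2→0: 0[lead,b=5,-]
e6 deliver 0→4: 4[foll,b=5,-]
e7 deliver 4→0: ·
e8 propose(0,'z'): ·
e9 deliver 0→4: 4[foll,b=5,z]
e10 deliver 4→0: ·
e11 deliver 0→1: 1[foll,b=5,z]
e12 deliver 1→0: 0[lead,b=5,z]
e13 timeout(3): 3[cand,b=8,-]
e14 deliver 3→4: 4[foll,b=8,z]
e15 deliver 4→3: ·
e16 deliver 3→2: 2[foll,b=8,-]
e17 deliver 2→3: 3[lead,b=8,-]
e18 deliver 0→4: ·
e19 deliver 0→1: ·
e20 deliver 3→1: 1[foll,b=8,z]
e21 deliver 0→1: ·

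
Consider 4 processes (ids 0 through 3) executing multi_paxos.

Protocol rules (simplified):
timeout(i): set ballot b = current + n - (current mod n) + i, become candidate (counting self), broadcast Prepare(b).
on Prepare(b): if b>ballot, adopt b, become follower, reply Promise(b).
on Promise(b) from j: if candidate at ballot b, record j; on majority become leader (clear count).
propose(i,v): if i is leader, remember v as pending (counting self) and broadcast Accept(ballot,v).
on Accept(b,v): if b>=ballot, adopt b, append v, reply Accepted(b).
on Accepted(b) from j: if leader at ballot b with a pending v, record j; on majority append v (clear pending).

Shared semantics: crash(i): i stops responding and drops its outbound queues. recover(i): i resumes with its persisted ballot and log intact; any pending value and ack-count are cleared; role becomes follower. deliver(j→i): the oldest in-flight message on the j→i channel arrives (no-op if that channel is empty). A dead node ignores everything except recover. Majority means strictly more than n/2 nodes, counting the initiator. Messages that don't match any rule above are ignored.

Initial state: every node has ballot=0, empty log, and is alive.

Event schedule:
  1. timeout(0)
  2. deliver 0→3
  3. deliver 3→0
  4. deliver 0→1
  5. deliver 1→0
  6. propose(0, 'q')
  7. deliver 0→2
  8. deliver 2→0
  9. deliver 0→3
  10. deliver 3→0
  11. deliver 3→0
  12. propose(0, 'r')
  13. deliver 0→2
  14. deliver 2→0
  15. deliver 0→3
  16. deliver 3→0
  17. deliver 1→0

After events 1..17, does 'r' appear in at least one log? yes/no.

yes

after 1 — timeout(0): n0:cand/b4/[-]
after 2 — deliver 0→3: n3:foll/b4/[-]
after 3 — deliver 3→0: ·
after 4 — deliver 0→1: n1:foll/b4/[-]
after 5 — deliver 1→0: n0:lead/b4/[-]
after 6 — propose(0,'q'): ·
after 7 — deliver 0→2: n2:foll/b4/[-]
after 8 — deliver 2→0: ·
after 9 — deliver 0→3: n3:foll/b4/[q]
after 10 — deliver 3→0: ·
after 11 — deliver 3→0: ·
after 12 — propose(0,'r'): ·
after 13 — deliver 0→2: n2:foll/b4/[q]
after 14 — deliver 2→0: ·
after 15 — deliver 0→3: n3:foll/b4/[q,r]
after 16 — deliver 3→0: n0:lead/b4/[r]
after 17 — deliver 1→0: ·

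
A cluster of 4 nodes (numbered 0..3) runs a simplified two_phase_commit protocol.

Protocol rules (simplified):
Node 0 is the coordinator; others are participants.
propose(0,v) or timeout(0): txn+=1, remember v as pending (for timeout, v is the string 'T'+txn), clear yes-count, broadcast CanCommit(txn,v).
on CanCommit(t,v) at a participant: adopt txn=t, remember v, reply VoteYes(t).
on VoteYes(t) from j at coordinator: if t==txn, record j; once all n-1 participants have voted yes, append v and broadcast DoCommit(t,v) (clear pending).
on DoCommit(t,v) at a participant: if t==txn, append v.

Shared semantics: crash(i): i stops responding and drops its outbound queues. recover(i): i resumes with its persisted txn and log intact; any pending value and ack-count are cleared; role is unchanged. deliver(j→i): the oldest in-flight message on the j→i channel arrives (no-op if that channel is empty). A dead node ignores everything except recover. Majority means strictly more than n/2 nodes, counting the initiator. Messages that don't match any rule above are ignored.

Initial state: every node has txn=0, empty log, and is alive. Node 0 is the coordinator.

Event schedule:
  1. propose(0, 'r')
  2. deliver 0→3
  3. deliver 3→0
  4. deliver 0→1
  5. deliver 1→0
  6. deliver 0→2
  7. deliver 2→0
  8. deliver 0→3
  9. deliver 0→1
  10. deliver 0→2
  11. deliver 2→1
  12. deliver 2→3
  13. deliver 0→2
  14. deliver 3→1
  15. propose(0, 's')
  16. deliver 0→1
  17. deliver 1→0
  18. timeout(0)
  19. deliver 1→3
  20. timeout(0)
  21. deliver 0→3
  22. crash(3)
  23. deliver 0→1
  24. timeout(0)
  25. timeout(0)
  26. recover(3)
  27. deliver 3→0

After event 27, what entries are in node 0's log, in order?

after 1 — propose(0,'r'): n0:coor/t1/[-]
after 2 — deliver 0→3: n3:part/t1/[-]
after 3 — deliver 3→0: ·
after 4 — deliver 0→1: n1:part/t1/[-]
after 5 — deliver 1→0: ·
after 6 — deliver 0→2: n2:part/t1/[-]
after 7 — deliver 2→0: n0:coor/t1/[r]
after 8 — deliver 0→3: n3:part/t1/[r]
after 9 — deliver 0→1: n1:part/t1/[r]
after 10 — deliver 0→2: n2:part/t1/[r]
after 11 — deliver 2→1: ·
after 12 — deliver 2→3: ·
after 13 — deliver 0→2: ·
after 14 — deliver 3→1: ·
after 15 — propose(0,'s'): n0:coor/t2/[r]
after 16 — deliver 0→1: n1:part/t2/[r]
after 17 — deliver 1→0: ·
after 18 — timeout(0): n0:coor/t3/[r]
after 19 — deliver 1→3: ·
after 20 — timeout(0): n0:coor/t4/[r]
after 21 — deliver 0→3: n3:part/t2/[r]
after 22 — crash(3): n3:✗part/t2/[r]
after 23 — deliver 0→1: n1:part/t3/[r]
after 24 — timeout(0): n0:coor/t5/[r]
after 25 — timeout(0): n0:coor/t6/[r]
after 26 — recover(3): n3:part/t2/[r]
after 27 — deliver 3→0: ·

r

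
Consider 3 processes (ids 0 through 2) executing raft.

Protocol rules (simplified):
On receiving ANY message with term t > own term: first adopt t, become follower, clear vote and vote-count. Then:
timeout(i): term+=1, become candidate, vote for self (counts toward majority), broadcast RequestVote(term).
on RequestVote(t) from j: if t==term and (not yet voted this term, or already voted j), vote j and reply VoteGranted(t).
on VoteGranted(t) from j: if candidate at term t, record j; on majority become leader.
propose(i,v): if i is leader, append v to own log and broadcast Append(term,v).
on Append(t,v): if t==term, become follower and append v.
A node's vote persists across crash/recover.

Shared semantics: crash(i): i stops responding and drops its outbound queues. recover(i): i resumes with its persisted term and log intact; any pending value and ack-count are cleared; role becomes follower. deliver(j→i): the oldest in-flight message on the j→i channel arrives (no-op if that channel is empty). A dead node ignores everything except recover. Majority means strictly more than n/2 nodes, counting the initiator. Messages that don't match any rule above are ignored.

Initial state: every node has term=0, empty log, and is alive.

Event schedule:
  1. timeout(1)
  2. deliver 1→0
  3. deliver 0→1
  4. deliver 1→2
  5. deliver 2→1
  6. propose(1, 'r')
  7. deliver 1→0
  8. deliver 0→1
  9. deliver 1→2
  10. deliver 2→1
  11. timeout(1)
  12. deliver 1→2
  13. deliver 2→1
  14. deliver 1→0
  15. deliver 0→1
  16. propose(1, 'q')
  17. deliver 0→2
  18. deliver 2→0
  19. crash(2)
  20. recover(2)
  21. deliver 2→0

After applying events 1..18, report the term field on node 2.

2

step 1 timeout(1): 1={cand,t=1,log=-}
step 2 deliver 1→0: 0={foll,t=1,log=-}
step 3 deliver 0→1: 1={lead,t=1,log=-}
step 4 deliver 1→2: 2={foll,t=1,log=-}
step 5 deliver 2→1: —
step 6 propose(1,'r'): 1={lead,t=1,log=r}
step 7 deliver 1→0: 0={foll,t=1,log=r}
step 8 deliver 0→1: —
step 9 deliver 1→2: 2={foll,t=1,log=r}
step 10 deliver 2→1: —
step 11 timeout(1): 1={cand,t=2,log=r}
step 12 deliver 1→2: 2={foll,t=2,log=r}
step 13 deliver 2→1: 1={lead,t=2,log=r}
step 14 deliver 1→0: 0={foll,t=2,log=r}
step 15 deliver 0→1: —
step 16 propose(1,'q'): 1={lead,t=2,log=r,q}
step 17 deliver 0→2: —
step 18 deliver 2→0: —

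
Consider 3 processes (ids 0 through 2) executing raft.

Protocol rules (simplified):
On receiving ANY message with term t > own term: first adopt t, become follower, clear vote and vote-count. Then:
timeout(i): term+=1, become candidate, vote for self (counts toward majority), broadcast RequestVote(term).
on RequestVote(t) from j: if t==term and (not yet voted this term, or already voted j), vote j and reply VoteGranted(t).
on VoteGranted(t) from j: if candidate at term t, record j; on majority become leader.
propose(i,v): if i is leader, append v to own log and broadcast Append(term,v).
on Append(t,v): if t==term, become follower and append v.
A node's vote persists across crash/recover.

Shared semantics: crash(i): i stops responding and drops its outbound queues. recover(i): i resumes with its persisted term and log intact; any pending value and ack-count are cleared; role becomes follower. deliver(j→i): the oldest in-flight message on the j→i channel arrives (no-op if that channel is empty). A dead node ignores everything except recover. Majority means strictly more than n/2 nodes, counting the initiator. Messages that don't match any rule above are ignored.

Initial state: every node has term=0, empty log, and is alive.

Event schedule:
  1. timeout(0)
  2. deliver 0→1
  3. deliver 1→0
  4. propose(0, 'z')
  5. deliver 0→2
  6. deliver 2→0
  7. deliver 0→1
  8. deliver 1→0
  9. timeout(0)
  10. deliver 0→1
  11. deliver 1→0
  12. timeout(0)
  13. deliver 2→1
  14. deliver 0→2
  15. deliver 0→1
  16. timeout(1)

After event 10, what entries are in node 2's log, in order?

1. timeout(0):  <0:cand t1 ->
2. deliver 0→1:  <1:foll t1 ->
3. deliver 1→0:  <0:lead t1 ->
4. propose(0,'z'):  <0:lead t1 z>
5. deliver 0→2:  <2:foll t1 ->
6. deliver 2→0:  nop
7. deliver 0→1:  <1:foll t1 z>
8. deliver 1→0:  nop
9. timeout(0):  <0:cand t2 z>
10. deliver 0→1:  <1:foll t2 z>

empty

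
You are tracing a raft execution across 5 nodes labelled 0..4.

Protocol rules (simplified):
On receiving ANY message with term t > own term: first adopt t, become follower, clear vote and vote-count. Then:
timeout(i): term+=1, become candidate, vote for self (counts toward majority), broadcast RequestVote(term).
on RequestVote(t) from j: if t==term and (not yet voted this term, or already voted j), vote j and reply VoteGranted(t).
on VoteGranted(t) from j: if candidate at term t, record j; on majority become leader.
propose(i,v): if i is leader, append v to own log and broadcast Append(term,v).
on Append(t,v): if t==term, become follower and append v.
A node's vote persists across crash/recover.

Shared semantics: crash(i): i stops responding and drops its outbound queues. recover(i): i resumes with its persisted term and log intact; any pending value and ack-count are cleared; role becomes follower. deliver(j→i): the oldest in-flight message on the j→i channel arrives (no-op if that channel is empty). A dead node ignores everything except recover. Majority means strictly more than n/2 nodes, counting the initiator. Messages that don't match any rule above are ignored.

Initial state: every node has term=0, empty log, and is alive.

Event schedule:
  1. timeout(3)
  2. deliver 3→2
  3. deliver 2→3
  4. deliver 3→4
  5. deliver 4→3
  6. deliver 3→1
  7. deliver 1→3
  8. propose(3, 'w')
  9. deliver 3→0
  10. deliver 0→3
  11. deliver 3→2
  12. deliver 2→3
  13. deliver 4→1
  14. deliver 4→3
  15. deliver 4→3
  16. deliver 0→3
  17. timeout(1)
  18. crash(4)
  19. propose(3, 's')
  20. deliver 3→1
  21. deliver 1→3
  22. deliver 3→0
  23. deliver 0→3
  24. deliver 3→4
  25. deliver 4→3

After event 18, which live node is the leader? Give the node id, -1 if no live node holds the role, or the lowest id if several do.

1. timeout(3):  <3:cand t1 ->
2. deliver 3→2:  <2:foll t1 ->
3. deliver 2→3:  nop
4. deliver 3→4:  <4:foll t1 ->
5. deliver 4→3:  <3:lead t1 ->
6. deliver 3→1:  <1:foll t1 ->
7. deliver 1→3:  nop
8. propose(3,'w'):  <3:lead t1 w>
9. deliver 3→0:  <0:foll t1 ->
10. deliver 0→3:  nop
11. deliver 3→2:  <2:foll t1 w>
12. deliver 2→3:  nop
13. deliver 4→1:  nop
14. deliver 4→3:  nop
15. deliver 4→3:  nop
16. deliver 0→3:  nop
17. timeout(1):  <1:cand t2 ->
18. crash(4):  <4:✗foll t1 ->

3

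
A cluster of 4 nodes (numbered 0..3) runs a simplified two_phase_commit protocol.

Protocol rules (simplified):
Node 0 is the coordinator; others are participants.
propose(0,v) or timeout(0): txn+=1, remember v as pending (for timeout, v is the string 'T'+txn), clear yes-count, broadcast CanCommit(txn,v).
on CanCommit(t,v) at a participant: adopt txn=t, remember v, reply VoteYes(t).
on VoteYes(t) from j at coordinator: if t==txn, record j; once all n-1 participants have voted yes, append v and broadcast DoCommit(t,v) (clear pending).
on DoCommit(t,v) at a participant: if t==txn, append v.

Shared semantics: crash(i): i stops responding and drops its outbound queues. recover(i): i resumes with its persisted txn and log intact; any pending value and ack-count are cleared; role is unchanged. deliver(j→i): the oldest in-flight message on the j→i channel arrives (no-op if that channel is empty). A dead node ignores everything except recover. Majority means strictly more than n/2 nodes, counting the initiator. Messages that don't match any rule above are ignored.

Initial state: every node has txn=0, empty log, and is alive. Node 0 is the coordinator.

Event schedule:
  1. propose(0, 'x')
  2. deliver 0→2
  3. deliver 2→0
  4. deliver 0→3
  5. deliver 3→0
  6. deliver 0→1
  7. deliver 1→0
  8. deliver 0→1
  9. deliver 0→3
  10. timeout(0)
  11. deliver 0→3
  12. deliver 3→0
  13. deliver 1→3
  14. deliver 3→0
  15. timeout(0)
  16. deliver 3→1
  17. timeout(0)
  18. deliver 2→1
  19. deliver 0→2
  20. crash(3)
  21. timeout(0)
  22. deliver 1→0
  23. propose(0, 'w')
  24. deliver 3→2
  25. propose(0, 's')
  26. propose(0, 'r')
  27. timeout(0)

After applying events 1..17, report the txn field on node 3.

2

e1 propose(0,'x'): 0[coor,t=1,-]
e2 deliver 0→2: 2[part,t=1,-]
e3 deliver 2→0: ·
e4 deliver 0→3: 3[part,t=1,-]
e5 deliver 3→0: ·
e6 deliver 0→1: 1[part,t=1,-]
e7 deliver 1→0: 0[coor,t=1,x]
e8 deliver 0→1: 1[part,t=1,x]
e9 deliver 0→3: 3[part,t=1,x]
e10 timeout(0): 0[coor,t=2,x]
e11 deliver 0→3: 3[part,t=2,x]
e12 deliver 3→0: ·
e13 deliver 1→3: ·
e14 deliver 3→0: ·
e15 timeout(0): 0[coor,t=3,x]
e16 deliver 3→1: ·
e17 timeout(0): 0[coor,t=4,x]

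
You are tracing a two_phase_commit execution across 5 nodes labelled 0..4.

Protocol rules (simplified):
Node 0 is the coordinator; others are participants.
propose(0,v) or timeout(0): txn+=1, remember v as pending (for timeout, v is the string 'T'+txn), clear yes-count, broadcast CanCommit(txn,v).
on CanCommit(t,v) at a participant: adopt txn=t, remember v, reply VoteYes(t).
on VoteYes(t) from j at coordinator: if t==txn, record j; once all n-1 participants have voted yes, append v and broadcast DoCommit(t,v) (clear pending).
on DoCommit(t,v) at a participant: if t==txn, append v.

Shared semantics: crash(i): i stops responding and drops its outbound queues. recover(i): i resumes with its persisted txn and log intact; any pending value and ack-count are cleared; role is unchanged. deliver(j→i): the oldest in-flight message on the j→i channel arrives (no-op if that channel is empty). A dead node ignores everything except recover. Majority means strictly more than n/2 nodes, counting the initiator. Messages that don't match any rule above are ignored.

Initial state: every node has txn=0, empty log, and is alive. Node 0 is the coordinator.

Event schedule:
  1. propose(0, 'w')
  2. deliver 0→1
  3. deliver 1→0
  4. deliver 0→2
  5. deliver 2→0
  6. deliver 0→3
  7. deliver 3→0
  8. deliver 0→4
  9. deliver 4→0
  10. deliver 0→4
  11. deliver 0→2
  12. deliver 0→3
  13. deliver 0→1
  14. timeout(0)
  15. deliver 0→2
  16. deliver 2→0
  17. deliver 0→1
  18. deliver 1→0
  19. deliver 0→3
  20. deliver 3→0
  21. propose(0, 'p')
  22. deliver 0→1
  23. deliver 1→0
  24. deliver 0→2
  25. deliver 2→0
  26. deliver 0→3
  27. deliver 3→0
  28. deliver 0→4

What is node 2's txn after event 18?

2

step 1 propose(0,'w'): 0={coor,t=1,log=-}
step 2 deliver 0→1: 1={part,t=1,log=-}
step 3 deliver 1→0: —
step 4 deliver 0→2: 2={part,t=1,log=-}
step 5 deliver 2→0: —
step 6 deliver 0→3: 3={part,t=1,log=-}
step 7 deliver 3→0: —
step 8 deliver 0→4: 4={part,t=1,log=-}
step 9 deliver 4→0: 0={coor,t=1,log=w}
step 10 deliver 0→4: 4={part,t=1,log=w}
step 11 deliver 0→2: 2={part,t=1,log=w}
step 12 deliver 0→3: 3={part,t=1,log=w}
step 13 deliver 0→1: 1={part,t=1,log=w}
step 14 timeout(0): 0={coor,t=2,log=w}
step 15 deliver 0→2: 2={part,t=2,log=w}
step 16 deliver 2→0: —
step 17 deliver 0→1: 1={part,t=2,log=w}
step 18 deliver 1→0: —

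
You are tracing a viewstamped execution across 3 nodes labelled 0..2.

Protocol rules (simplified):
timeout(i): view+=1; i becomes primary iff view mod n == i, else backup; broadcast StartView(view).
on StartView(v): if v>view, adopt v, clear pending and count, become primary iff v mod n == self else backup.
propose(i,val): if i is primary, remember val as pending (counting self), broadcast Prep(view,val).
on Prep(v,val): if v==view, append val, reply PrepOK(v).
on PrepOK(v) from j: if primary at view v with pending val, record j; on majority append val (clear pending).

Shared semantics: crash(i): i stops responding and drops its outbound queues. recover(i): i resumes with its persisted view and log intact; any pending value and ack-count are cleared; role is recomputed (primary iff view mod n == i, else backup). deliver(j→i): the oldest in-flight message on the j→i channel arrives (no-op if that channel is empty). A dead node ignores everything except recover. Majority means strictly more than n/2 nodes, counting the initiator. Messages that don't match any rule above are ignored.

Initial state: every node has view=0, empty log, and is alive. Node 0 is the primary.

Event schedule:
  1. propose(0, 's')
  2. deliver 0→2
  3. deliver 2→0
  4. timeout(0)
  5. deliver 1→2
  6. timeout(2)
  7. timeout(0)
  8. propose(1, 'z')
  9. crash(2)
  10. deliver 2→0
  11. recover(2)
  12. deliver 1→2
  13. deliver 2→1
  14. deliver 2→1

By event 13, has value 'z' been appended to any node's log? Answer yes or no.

after 1 — propose(0,'s'): ·
after 2 — deliver 0→2: n2:back/v0/[s]
after 3 — deliver 2→0: n0:prim/v0/[s]
after 4 — timeout(0): n0:back/v1/[s]
after 5 — deliver 1→2: ·
after 6 — timeout(2): n2:back/v1/[s]
after 7 — timeout(0): n0:back/v2/[s]
after 8 — propose(1,'z'): ·
after 9 — crash(2): n2:✗back/v1/[s]
after 10 — deliver 2→0: ·
after 11 — recover(2): n2:back/v1/[s]
after 12 — deliver 1→2: ·
after 13 — deliver 2→1: ·

no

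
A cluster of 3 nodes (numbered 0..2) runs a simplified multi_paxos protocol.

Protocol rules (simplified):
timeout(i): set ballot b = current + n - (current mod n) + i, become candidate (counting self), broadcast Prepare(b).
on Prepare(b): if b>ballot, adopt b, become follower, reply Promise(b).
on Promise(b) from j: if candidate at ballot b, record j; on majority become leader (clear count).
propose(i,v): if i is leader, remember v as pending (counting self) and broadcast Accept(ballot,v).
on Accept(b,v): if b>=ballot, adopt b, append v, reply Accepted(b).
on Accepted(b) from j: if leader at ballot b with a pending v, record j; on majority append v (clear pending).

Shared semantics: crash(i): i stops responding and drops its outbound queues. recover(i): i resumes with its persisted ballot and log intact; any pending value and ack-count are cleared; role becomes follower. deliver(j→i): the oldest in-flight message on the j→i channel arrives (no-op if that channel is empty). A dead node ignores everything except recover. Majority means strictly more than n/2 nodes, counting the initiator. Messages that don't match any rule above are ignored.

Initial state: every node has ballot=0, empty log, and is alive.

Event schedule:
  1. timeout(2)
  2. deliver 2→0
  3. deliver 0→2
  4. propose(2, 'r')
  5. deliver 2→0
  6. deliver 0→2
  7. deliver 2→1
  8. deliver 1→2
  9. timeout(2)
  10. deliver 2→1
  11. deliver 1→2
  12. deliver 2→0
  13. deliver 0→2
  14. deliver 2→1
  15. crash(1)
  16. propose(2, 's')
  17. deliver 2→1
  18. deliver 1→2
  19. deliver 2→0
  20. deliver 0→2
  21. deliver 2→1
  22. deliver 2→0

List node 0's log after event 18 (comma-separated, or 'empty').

r

[1] timeout(2) → N2(cand b5 [-])
[2] deliver 2→0 → N0(foll b5 [-])
[3] deliver 0→2 → N2(lead b5 [-])
[4] propose(2,'r') → ∅
[5] deliver 2→0 → N0(foll b5 [r])
[6] deliver 0→2 → N2(lead b5 [r])
[7] deliver 2→1 → N1(foll b5 [-])
[8] deliver 1→2 → ∅
[9] timeout(2) → N2(cand b8 [r])
[10] deliver 2→1 → N1(foll b5 [r])
[11] deliver 1→2 → ∅
[12] deliver 2→0 → N0(foll b8 [r])
[13] deliver 0→2 → N2(lead b8 [r])
[14] deliver 2→1 → N1(foll b8 [r])
[15] crash(1) → N1(✗foll b8 [r])
[16] propose(2,'s') → ∅
[17] deliver 2→1 → ∅
[18] deliver 1→2 → ∅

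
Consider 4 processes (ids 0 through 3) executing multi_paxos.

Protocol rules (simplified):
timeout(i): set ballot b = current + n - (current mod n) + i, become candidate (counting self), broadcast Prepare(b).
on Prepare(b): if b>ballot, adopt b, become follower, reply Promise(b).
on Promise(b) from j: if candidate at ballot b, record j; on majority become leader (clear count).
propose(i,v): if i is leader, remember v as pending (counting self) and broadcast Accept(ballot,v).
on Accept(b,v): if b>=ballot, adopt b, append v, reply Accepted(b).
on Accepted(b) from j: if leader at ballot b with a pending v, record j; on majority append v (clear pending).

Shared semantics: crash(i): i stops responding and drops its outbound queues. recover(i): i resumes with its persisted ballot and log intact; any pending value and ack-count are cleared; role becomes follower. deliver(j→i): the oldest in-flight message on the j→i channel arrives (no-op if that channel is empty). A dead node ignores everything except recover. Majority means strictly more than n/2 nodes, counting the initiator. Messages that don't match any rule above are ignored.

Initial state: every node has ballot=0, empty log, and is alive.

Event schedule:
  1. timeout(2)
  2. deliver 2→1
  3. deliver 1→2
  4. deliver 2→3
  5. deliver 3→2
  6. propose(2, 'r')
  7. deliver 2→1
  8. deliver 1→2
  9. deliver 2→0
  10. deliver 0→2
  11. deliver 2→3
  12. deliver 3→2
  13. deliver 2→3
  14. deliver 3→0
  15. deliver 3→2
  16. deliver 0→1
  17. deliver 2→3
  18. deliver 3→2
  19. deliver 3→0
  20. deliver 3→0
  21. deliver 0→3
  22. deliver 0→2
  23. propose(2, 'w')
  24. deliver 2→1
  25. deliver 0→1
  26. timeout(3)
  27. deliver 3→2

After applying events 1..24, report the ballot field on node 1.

6

1. timeout(2):  <2:cand b6 ->
2. deliver 2→1:  <1:foll b6 ->
3. deliver 1→2:  nop
4. deliver 2→3:  <3:foll b6 ->
5. deliver 3→2:  <2:lead b6 ->
6. propose(2,'r'):  nop
7. deliver 2→1:  <1:foll b6 r>
8. deliver 1→2:  nop
9. deliver 2→0:  <0:foll b6 ->
10. deliver 0→2:  nop
11. deliver 2→3:  <3:foll b6 r>
12. deliver 3→2:  <2:lead b6 r>
13. deliver 2→3:  nop
14. deliver 3→0:  nop
15. deliver 3→2:  nop
16. deliver 0→1:  nop
17. deliver 2→3:  nop
18. deliver 3→2:  nop
19. deliver 3→0:  nop
20. deliver 3→0:  nop
21. deliver 0→3:  nop
22. deliver 0→2:  nop
23. propose(2,'w'):  nop
24. deliver 2→1:  <1:foll b6 r,w>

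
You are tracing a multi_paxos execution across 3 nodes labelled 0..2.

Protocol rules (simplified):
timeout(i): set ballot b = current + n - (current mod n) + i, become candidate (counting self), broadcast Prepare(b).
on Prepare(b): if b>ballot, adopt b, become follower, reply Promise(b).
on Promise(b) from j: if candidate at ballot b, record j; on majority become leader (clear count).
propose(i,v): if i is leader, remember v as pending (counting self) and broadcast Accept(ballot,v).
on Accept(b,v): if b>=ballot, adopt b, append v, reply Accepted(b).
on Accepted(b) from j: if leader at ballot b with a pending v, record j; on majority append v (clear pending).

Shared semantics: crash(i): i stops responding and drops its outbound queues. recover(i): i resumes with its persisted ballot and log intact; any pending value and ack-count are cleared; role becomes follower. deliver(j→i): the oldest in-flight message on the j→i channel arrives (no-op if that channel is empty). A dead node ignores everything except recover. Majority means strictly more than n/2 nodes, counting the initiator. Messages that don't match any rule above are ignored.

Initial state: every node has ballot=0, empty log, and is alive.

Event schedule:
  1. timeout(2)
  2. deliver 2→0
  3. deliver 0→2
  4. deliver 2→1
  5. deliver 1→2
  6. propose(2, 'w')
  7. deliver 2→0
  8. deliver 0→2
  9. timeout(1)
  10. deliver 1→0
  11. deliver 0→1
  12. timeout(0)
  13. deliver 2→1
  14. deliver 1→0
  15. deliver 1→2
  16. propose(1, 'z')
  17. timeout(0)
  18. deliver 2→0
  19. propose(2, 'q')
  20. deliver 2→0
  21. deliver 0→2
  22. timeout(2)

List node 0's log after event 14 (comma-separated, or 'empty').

e1 timeout(2): 2[cand,b=5,-]
e2 deliver 2→0: 0[foll,b=5,-]
e3 deliver 0→2: 2[lead,b=5,-]
e4 deliver 2→1: 1[foll,b=5,-]
e5 deliver 1→2: ·
e6 propose(2,'w'): ·
e7 deliver 2→0: 0[foll,b=5,w]
e8 deliver 0→2: 2[lead,b=5,w]
e9 timeout(1): 1[cand,b=7,-]
e10 deliver 1→0: 0[foll,b=7,w]
e11 deliver 0→1: 1[lead,b=7,-]
e12 timeout(0): 0[cand,b=9,w]
e13 deliver 2→1: ·
e14 deliver 1→0: ·

w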